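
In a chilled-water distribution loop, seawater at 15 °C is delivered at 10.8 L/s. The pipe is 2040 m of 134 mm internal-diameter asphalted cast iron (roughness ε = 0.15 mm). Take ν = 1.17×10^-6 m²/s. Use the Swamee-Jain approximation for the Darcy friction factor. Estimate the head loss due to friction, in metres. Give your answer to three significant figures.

V = 4Q/(πD²) = 4·0.0108/(π·0.134²) = 0.7658 m/s
Re = VD/ν = 0.7658·0.134/1.17×10^-6 = 8.77×10^4 → turbulent
ε/D = 0.15/134 = 0.00112
Swamee-Jain: f = 0.02302
h_f = f(L/D)V²/(2g) = 0.02302·(2040/0.134)·0.7658²/(2·9.81) = 10.48 m

h_f ≈ 10.5 m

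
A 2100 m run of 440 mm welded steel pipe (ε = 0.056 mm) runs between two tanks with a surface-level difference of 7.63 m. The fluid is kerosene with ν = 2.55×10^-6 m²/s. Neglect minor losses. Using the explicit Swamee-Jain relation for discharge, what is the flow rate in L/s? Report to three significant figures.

Swamee-Jain (Type II): Q = -0.965·√(gD⁵h_f/L)·ln[ε/(3.7D) + √(3.17ν²L/(gD³h_f))]
√(gD⁵h_f/L) = √(9.81·0.440⁵·7.63/2100) = 0.02424
ε/(3.7D) = 3.44×10^-5; √(3.17ν²L/(gD³h_f)) = 8.24×10^-5
Q = -0.965·0.02424·ln(1.168×10^-4) = 0.2119 m³/s
Check: V = 1.39 m/s, Re = 2.40×10^5, f = 0.01617, h_f = 7.63 m ≈ 7.63 m ✓

Q ≈ 212 L/s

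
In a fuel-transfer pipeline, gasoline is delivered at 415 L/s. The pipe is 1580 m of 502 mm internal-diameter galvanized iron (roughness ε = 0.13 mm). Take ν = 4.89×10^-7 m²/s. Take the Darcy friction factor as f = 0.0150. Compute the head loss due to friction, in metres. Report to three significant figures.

V = 4Q/(πD²) = 4·0.415/(π·0.502²) = 2.097 m/s
h_f = f(L/D)V²/(2g) = 0.01500·(1580/0.502)·2.097²/(2·9.81) = 10.58 m

h_f ≈ 10.6 m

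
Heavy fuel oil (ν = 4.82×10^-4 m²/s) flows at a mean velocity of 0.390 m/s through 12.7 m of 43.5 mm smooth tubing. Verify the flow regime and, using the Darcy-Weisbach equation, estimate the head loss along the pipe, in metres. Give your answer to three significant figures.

h_f ≈ 4.12 m

Re = VD/ν = 0.390·0.04350/4.82×10^-4 = 35.2 → laminar (Re < 2300)
f = 64/Re = 1.818
h_f = f(L/D)V²/(2g) = 1.818·(12.7/0.04350)·0.390²/(2·9.81) = 4.115 m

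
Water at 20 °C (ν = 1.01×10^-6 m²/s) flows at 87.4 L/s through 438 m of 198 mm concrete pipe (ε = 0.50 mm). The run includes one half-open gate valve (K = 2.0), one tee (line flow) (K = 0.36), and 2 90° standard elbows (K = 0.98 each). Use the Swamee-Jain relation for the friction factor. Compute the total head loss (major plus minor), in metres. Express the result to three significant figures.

V = 4Q/(πD²) = 2.839 m/s; V²/2g = 0.4107 m
Re = 5.56×10^5, ε/D = 0.00253 → f = 0.02532 (Swamee-Jain)
Major: h_f = f(L/D)·V²/2g = 0.02532·2212·0.4107 = 23.01 m
Minor: ΣK = 4.32; h_m = ΣK·V²/2g = 1.774 m
Total H_L = 23.01 + 1.774 = 24.78 m

H_L ≈ 24.8 m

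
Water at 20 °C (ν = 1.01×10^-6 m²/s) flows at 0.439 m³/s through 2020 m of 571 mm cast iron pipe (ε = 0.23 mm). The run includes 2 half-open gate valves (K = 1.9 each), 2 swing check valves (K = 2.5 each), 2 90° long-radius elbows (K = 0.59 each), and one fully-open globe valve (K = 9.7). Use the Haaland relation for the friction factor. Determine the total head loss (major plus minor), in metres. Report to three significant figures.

V = 4Q/(πD²) = 1.714 m/s; V²/2g = 0.1498 m
Re = 9.69×10^5, ε/D = 4.03×10^-4 → f = 0.01648 (Haaland)
Major: h_f = f(L/D)·V²/2g = 0.01648·3538·0.1498 = 8.733 m
Minor: ΣK = 19.7; h_m = ΣK·V²/2g = 2.948 m
Total H_L = 8.733 + 2.948 = 11.68 m

H_L ≈ 11.7 m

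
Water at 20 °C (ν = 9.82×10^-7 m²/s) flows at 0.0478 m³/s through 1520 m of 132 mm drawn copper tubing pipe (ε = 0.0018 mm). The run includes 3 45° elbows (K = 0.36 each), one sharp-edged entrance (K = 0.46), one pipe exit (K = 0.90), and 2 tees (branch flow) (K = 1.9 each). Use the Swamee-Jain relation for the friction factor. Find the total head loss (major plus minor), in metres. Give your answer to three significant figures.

H_L ≈ 100 m

V = 4Q/(πD²) = 3.493 m/s; V²/2g = 0.6218 m
Re = 4.70×10^5, ε/D = 1.36×10^-5 → f = 0.01345 (Swamee-Jain)
Major: h_f = f(L/D)·V²/2g = 0.01345·11515·0.6218 = 96.30 m
Minor: ΣK = 6.24; h_m = ΣK·V²/2g = 3.880 m
Total H_L = 96.30 + 3.880 = 100.2 m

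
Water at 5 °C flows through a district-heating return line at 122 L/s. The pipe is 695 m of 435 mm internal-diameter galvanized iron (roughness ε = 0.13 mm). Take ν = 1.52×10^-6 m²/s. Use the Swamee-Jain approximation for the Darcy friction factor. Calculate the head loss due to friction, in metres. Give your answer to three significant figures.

V = 4Q/(πD²) = 4·0.122/(π·0.435²) = 0.8209 m/s
Re = VD/ν = 0.8209·0.435/1.52×10^-6 = 2.35×10^5 → turbulent
ε/D = 0.13/435 = 2.99×10^-4
Swamee-Jain: f = 0.01747
h_f = f(L/D)V²/(2g) = 0.01747·(695/0.435)·0.8209²/(2·9.81) = 0.9588 m

h_f ≈ 0.959 m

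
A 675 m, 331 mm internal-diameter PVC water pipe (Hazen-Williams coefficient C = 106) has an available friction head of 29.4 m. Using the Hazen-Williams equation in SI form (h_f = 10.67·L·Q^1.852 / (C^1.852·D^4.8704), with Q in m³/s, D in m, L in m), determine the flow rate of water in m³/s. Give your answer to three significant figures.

Q ≈ 0.297 m³/s

Rearranging: Q = [h_f·C^1.852·D^4.8704 / (10.67·L)]^(1/1.852)
Q = [29.4·106^1.852·0.331^4.8704 / (10.67·675)]^0.540 = 0.2968 m³/s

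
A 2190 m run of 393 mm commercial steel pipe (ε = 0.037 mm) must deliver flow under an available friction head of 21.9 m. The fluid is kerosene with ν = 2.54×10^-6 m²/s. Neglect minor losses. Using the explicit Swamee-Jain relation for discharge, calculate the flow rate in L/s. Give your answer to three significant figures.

Q ≈ 275 L/s

Swamee-Jain (Type II): Q = -0.965·√(gD⁵h_f/L)·ln[ε/(3.7D) + √(3.17ν²L/(gD³h_f))]
√(gD⁵h_f/L) = √(9.81·0.393⁵·21.9/2190) = 0.03033
ε/(3.7D) = 2.54×10^-5; √(3.17ν²L/(gD³h_f)) = 5.86×10^-5
Q = -0.965·0.03033·ln(8.405×10^-5) = 0.2746 m³/s
Check: V = 2.26 m/s, Re = 3.50×10^5, f = 0.01506, h_f = 21.9 m ≈ 21.9 m ✓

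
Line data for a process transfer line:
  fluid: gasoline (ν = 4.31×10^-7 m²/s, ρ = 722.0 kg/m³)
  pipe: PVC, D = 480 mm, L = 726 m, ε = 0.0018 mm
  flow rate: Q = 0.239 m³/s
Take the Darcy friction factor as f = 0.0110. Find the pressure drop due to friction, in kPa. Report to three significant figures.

V = 4Q/(πD²) = 4·0.239/(π·0.480²) = 1.321 m/s
h_f = f(L/D)V²/(2g) = 0.01100·(726/0.480)·1.321²/(2·9.81) = 1.479 m
Δp = ρg·h_f = 722.0·9.81·1.479 = 10.48 kPa

Δp ≈ 10.5 kPa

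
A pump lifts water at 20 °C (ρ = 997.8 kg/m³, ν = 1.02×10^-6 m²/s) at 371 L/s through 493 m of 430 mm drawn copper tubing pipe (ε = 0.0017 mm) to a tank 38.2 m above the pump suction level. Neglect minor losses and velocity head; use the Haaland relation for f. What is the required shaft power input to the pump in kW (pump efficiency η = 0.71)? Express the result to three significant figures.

V = 4Q/(πD²) = 2.555 m/s; Re = 1.08×10^6; ε/D = 3.95×10^-6; f = 0.01151
h_f = f(L/D)V²/2g = 4.391 m
Total head H = z + h_f = 38.2 + 4.391 = 42.59 m
P_hyd = ρgQH = 997.8·9.81·0.371·42.59 = 154.7 kW
P_shaft = P_hyd/η = 154.7/0.71 = 217.8 kW

P_shaft ≈ 218 kW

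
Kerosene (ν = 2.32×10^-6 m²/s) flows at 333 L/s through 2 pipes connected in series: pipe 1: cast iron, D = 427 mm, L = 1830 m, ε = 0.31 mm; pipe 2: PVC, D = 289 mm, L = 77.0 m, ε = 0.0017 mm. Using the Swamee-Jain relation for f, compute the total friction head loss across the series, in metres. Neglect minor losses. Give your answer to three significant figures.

H ≈ 27.1 m

Pipe 1: V = 2.325 m/s, Re = 4.28×10^5, ε/D = 7.26×10^-4, f = 0.01918, h_1 = f(L/D)V²/2g = 22.65 m
Pipe 2: V = 5.076 m/s, Re = 6.32×10^5, ε/D = 5.88×10^-6, f = 0.01267, h_2 = f(L/D)V²/2g = 4.433 m
Series → Q common, losses add: H = Σh = 27.09 m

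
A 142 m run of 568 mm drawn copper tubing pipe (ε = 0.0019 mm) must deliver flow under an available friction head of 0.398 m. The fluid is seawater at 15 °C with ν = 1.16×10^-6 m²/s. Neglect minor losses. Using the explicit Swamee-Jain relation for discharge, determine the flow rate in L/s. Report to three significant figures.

Q ≈ 405 L/s

Swamee-Jain (Type II): Q = -0.965·√(gD⁵h_f/L)·ln[ε/(3.7D) + √(3.17ν²L/(gD³h_f))]
√(gD⁵h_f/L) = √(9.81·0.568⁵·0.398/142) = 0.04032
ε/(3.7D) = 9.04×10^-7; √(3.17ν²L/(gD³h_f)) = 2.91×10^-5
Q = -0.965·0.04032·ln(3.000×10^-5) = 0.4052 m³/s
Check: V = 1.60 m/s, Re = 7.83×10^5, f = 0.01217, h_f = 0.397 m ≈ 0.398 m ✓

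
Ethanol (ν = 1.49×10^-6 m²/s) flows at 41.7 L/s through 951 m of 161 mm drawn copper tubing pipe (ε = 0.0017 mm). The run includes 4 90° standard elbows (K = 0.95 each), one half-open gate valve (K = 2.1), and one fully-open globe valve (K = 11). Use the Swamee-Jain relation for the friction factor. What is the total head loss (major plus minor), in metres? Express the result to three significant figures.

V = 4Q/(πD²) = 2.048 m/s; V²/2g = 0.2138 m
Re = 2.21×10^5, ε/D = 1.06×10^-5 → f = 0.01533 (Swamee-Jain)
Major: h_f = f(L/D)·V²/2g = 0.01533·5907·0.2138 = 19.37 m
Minor: ΣK = 16.9; h_m = ΣK·V²/2g = 3.614 m
Total H_L = 19.37 + 3.614 = 22.98 m

H_L ≈ 23.0 m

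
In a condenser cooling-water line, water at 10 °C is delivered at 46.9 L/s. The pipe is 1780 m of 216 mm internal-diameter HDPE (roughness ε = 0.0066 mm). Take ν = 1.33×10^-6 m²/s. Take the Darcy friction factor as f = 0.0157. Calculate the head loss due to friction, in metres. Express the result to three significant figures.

h_f ≈ 10.8 m

V = 4Q/(πD²) = 4·0.0469/(π·0.216²) = 1.280 m/s
h_f = f(L/D)V²/(2g) = 0.01570·(1780/0.216)·1.280²/(2·9.81) = 10.80 m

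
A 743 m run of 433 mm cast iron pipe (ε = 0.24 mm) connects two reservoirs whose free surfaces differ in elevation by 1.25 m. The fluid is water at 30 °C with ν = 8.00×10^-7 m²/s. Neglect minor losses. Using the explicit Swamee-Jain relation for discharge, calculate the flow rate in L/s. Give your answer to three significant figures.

Swamee-Jain (Type II): Q = -0.965·√(gD⁵h_f/L)·ln[ε/(3.7D) + √(3.17ν²L/(gD³h_f))]
√(gD⁵h_f/L) = √(9.81·0.433⁵·1.25/743) = 0.01585
ε/(3.7D) = 1.50×10^-4; √(3.17ν²L/(gD³h_f)) = 3.89×10^-5
Q = -0.965·0.01585·ln(1.887×10^-4) = 0.1312 m³/s
Check: V = 0.891 m/s, Re = 4.82×10^5, f = 0.01814, h_f = 1.26 m ≈ 1.25 m ✓

Q ≈ 131 L/s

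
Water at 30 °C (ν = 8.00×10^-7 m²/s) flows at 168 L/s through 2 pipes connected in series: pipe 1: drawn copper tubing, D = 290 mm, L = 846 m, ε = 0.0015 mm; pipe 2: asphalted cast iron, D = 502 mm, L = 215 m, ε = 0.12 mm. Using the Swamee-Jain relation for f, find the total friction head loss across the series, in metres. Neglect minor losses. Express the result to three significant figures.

Pipe 1: V = 2.543 m/s, Re = 9.22×10^5, ε/D = 5.17×10^-6, f = 0.01189, h_1 = f(L/D)V²/2g = 11.44 m
Pipe 2: V = 0.8488 m/s, Re = 5.33×10^5, ε/D = 2.39×10^-4, f = 0.01579, h_2 = f(L/D)V²/2g = 0.2483 m
Series → Q common, losses add: H = Σh = 11.69 m

H ≈ 11.7 m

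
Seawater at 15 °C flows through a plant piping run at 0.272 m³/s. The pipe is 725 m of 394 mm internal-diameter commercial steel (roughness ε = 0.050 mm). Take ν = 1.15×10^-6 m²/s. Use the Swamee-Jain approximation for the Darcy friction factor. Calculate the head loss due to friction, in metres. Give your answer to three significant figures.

V = 4Q/(πD²) = 4·0.272/(π·0.394²) = 2.231 m/s
Re = VD/ν = 2.231·0.394/1.15×10^-6 = 7.64×10^5 → turbulent
ε/D = 0.050/394 = 1.27×10^-4
Swamee-Jain: f = 0.01419
h_f = f(L/D)V²/(2g) = 0.01419·(725/0.394)·2.231²/(2·9.81) = 6.622 m

h_f ≈ 6.62 m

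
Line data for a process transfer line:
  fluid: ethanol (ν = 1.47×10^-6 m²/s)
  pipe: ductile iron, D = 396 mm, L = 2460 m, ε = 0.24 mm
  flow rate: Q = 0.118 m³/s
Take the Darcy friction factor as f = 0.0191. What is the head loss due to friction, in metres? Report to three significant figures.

V = 4Q/(πD²) = 4·0.118/(π·0.396²) = 0.9581 m/s
h_f = f(L/D)V²/(2g) = 0.01910·(2460/0.396)·0.9581²/(2·9.81) = 5.551 m

h_f ≈ 5.55 m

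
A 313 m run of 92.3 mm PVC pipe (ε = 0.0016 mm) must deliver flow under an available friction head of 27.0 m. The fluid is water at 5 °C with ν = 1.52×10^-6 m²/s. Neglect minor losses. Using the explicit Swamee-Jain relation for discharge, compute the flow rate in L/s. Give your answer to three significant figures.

Q ≈ 21.0 L/s

Swamee-Jain (Type II): Q = -0.965·√(gD⁵h_f/L)·ln[ε/(3.7D) + √(3.17ν²L/(gD³h_f))]
√(gD⁵h_f/L) = √(9.81·0.0923⁵·27.0/313) = 0.002381
ε/(3.7D) = 4.69×10^-6; √(3.17ν²L/(gD³h_f)) = 1.05×10^-4
Q = -0.965·0.002381·ln(1.096×10^-4) = 0.02095 m³/s
Check: V = 3.13 m/s, Re = 1.90×10^5, f = 0.01584, h_f = 26.8 m ≈ 27.0 m ✓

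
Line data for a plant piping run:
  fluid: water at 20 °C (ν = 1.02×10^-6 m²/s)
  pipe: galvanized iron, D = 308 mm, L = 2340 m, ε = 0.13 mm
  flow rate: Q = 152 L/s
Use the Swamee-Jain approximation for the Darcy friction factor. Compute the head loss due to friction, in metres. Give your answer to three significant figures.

V = 4Q/(πD²) = 4·0.152/(π·0.308²) = 2.040 m/s
Re = VD/ν = 2.040·0.308/1.02×10^-6 = 6.16×10^5 → turbulent
ε/D = 0.13/308 = 4.22×10^-4
Swamee-Jain: f = 0.01708
h_f = f(L/D)V²/(2g) = 0.01708·(2340/0.308)·2.040²/(2·9.81) = 27.53 m

h_f ≈ 27.5 m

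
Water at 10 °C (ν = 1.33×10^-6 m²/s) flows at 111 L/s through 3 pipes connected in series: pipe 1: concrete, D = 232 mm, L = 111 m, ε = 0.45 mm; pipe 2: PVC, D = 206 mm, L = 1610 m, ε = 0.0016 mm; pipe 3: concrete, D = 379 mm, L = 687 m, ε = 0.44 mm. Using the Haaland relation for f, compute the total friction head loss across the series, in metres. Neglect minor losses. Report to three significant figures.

Pipe 1: V = 2.626 m/s, Re = 4.58×10^5, ε/D = 0.00194, f = 0.02364, h_1 = f(L/D)V²/2g = 3.974 m
Pipe 2: V = 3.330 m/s, Re = 5.16×10^5, ε/D = 7.77×10^-6, f = 0.01308, h_2 = f(L/D)V²/2g = 57.79 m
Pipe 3: V = 0.9839 m/s, Re = 2.80×10^5, ε/D = 0.00116, f = 0.02123, h_3 = f(L/D)V²/2g = 1.899 m
Series → Q common, losses add: H = Σh = 63.66 m

H ≈ 63.7 m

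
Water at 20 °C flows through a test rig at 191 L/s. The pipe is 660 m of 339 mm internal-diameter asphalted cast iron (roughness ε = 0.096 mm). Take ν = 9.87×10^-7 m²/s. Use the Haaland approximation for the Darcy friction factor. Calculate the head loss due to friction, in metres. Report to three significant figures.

h_f ≈ 6.96 m

V = 4Q/(πD²) = 4·0.191/(π·0.339²) = 2.116 m/s
Re = VD/ν = 2.116·0.339/9.87×10^-7 = 7.27×10^5 → turbulent
ε/D = 0.096/339 = 2.83×10^-4
Haaland: f = 0.01567
h_f = f(L/D)V²/(2g) = 0.01567·(660/0.339)·2.116²/(2·9.81) = 6.963 m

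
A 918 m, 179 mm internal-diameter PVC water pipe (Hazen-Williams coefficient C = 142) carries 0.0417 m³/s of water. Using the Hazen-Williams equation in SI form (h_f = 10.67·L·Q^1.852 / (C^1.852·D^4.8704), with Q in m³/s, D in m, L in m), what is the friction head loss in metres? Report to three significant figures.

h_f = 10.67·918·0.0417^1.852 / (142^1.852·0.179^4.8704) = 12.26 m

h_f ≈ 12.3 m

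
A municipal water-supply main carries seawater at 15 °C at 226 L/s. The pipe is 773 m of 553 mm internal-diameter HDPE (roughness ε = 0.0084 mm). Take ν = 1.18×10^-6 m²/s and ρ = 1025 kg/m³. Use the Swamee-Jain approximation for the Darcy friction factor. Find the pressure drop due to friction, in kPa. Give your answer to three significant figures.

V = 4Q/(πD²) = 4·0.226/(π·0.553²) = 0.9410 m/s
Re = VD/ν = 0.9410·0.553/1.18×10^-6 = 4.41×10^5 → turbulent
ε/D = 0.0084/553 = 1.52×10^-5
Swamee-Jain: f = 0.01361
h_f = f(L/D)V²/(2g) = 0.01361·(773/0.553)·0.9410²/(2·9.81) = 0.8588 m
Δp = ρg·h_f = 1025·9.81·0.8588 = 8.635 kPa

Δp ≈ 8.64 kPa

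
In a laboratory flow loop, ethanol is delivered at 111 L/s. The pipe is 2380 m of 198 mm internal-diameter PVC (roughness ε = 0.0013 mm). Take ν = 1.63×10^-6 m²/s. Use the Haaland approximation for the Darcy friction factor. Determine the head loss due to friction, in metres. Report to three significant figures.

h_f ≈ 107 m

V = 4Q/(πD²) = 4·0.111/(π·0.198²) = 3.605 m/s
Re = VD/ν = 3.605·0.198/1.63×10^-6 = 4.38×10^5 → turbulent
ε/D = 0.0013/198 = 6.57×10^-6
Haaland: f = 0.01344
h_f = f(L/D)V²/(2g) = 0.01344·(2380/0.198)·3.605²/(2·9.81) = 107.0 m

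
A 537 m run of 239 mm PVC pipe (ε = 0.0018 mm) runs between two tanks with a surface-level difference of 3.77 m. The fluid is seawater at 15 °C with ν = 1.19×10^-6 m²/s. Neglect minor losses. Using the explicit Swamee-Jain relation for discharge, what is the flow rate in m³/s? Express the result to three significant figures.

Swamee-Jain (Type II): Q = -0.965·√(gD⁵h_f/L)·ln[ε/(3.7D) + √(3.17ν²L/(gD³h_f))]
√(gD⁵h_f/L) = √(9.81·0.239⁵·3.77/537) = 0.007328
ε/(3.7D) = 2.04×10^-6; √(3.17ν²L/(gD³h_f)) = 6.91×10^-5
Q = -0.965·0.007328·ln(7.113×10^-5) = 0.06754 m³/s
Check: V = 1.51 m/s, Re = 3.02×10^5, f = 0.01444, h_f = 3.75 m ≈ 3.77 m ✓

Q ≈ 0.0675 m³/s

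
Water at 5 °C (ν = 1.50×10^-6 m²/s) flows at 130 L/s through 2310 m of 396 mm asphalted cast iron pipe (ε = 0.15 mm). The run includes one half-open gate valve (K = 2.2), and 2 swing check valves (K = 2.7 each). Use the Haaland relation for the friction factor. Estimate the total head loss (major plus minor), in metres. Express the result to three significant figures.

V = 4Q/(πD²) = 1.056 m/s; V²/2g = 0.05678 m
Re = 2.79×10^5, ε/D = 3.79×10^-4 → f = 0.01744 (Haaland)
Major: h_f = f(L/D)·V²/2g = 0.01744·5833·0.05678 = 5.775 m
Minor: ΣK = 7.60; h_m = ΣK·V²/2g = 0.4316 m
Total H_L = 5.775 + 0.4316 = 6.207 m

H_L ≈ 6.21 m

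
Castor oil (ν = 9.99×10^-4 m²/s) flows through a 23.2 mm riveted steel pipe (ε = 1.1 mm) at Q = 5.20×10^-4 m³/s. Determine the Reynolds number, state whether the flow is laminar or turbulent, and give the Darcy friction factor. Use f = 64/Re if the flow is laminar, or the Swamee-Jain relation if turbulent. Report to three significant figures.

V = 4Q/(πD²) = 1.230 m/s
Re = VD/ν = 1.230·0.0232/9.99×10^-4 = 28.6
Re < 2300 → laminar → f = 64/Re = 2.240

Re ≈ 28.6; laminar; f = 64/Re ≈ 2.24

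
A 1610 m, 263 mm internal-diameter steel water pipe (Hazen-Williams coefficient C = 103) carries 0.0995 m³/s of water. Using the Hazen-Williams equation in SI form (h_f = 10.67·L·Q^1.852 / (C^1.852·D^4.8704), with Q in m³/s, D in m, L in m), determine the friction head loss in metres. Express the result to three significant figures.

h_f ≈ 29.9 m

h_f = 10.67·1610·0.0995^1.852 / (103^1.852·0.263^4.8704) = 29.94 m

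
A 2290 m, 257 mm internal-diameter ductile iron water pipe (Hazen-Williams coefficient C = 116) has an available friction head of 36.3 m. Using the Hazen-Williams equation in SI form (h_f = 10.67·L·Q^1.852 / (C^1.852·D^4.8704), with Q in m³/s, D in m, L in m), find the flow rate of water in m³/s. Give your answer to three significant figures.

Q ≈ 0.0967 m³/s

Rearranging: Q = [h_f·C^1.852·D^4.8704 / (10.67·L)]^(1/1.852)
Q = [36.3·116^1.852·0.257^4.8704 / (10.67·2290)]^0.540 = 0.09675 m³/s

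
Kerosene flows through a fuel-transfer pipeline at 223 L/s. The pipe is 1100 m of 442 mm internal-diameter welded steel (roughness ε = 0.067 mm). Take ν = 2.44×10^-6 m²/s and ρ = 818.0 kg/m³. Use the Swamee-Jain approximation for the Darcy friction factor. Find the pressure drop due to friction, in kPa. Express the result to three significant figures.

V = 4Q/(πD²) = 4·0.223/(π·0.442²) = 1.453 m/s
Re = VD/ν = 1.453·0.442/2.44×10^-6 = 2.63×10^5 → turbulent
ε/D = 0.067/442 = 1.52×10^-4
Swamee-Jain: f = 0.01617
h_f = f(L/D)V²/(2g) = 0.01617·(1100/0.442)·1.453²/(2·9.81) = 4.332 m
Δp = ρg·h_f = 818.0·9.81·4.332 = 34.76 kPa

Δp ≈ 34.8 kPa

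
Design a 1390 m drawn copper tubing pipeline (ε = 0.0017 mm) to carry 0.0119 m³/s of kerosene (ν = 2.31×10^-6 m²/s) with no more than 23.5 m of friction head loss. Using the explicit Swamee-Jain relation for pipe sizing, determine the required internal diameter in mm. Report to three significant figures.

D ≈ 108 mm

Swamee-Jain (Type III): D = 0.66·[ε^1.25·(LQ²/(gh_f))^4.75 + ν·Q^9.4·(L/(gh_f))^5.2]^0.04
LQ²/(gh_f) = 8.538×10^-4; L/(gh_f) = 6.029
Term 1 = ε^1.25·(…)^4.75 = 1.63×10^-22; Term 2 = ν·Q^9.4·(…)^5.2 = 2.14×10^-20
D = 0.66·(1.63×10^-22 + 2.14×10^-20)^0.04 = 0.1079 m = 108 mm
Check: V = 1.30 m/s, Re = 6.08×10^4, f = 0.01995, h_f = 22.2 m ≈ 23.5 m ✓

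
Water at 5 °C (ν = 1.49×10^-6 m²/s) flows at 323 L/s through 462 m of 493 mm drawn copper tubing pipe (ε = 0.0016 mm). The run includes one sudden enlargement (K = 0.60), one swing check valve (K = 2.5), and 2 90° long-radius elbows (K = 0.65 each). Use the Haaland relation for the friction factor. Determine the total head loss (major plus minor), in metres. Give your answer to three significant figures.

V = 4Q/(πD²) = 1.692 m/s; V²/2g = 0.1459 m
Re = 5.60×10^5, ε/D = 3.25×10^-6 → f = 0.01284 (Haaland)
Major: h_f = f(L/D)·V²/2g = 0.01284·937.1·0.1459 = 1.756 m
Minor: ΣK = 4.40; h_m = ΣK·V²/2g = 0.6421 m
Total H_L = 1.756 + 0.6421 = 2.398 m

H_L ≈ 2.40 m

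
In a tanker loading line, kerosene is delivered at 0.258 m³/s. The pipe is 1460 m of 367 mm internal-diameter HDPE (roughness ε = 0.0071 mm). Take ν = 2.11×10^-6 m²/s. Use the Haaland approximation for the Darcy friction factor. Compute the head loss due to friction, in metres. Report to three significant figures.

V = 4Q/(πD²) = 4·0.258/(π·0.367²) = 2.439 m/s
Re = VD/ν = 2.439·0.367/2.11×10^-6 = 4.24×10^5 → turbulent
ε/D = 0.0071/367 = 1.93×10^-5
Haaland: f = 0.01366
h_f = f(L/D)V²/(2g) = 0.01366·(1460/0.367)·2.439²/(2·9.81) = 16.47 m

h_f ≈ 16.5 m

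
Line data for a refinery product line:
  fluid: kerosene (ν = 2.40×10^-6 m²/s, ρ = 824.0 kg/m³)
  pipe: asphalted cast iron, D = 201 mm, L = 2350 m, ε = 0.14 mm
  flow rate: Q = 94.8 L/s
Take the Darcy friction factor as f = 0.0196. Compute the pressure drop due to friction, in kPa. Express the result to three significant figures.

Δp ≈ 843 kPa

V = 4Q/(πD²) = 4·0.0948/(π·0.201²) = 2.988 m/s
h_f = f(L/D)V²/(2g) = 0.01960·(2350/0.201)·2.988²/(2·9.81) = 104.3 m
Δp = ρg·h_f = 824.0·9.81·104.3 = 842.7 kPa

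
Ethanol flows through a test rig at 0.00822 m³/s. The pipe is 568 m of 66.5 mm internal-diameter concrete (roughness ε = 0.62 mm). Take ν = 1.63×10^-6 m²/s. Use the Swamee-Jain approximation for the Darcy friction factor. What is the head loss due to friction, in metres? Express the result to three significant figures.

h_f ≈ 92.5 m

V = 4Q/(πD²) = 4·0.00822/(π·0.0665²) = 2.367 m/s
Re = VD/ν = 2.367·0.0665/1.63×10^-6 = 9.66×10^4 → turbulent
ε/D = 0.62/66.5 = 0.00932
Swamee-Jain: f = 0.03792
h_f = f(L/D)V²/(2g) = 0.03792·(568/0.0665)·2.367²/(2·9.81) = 92.48 m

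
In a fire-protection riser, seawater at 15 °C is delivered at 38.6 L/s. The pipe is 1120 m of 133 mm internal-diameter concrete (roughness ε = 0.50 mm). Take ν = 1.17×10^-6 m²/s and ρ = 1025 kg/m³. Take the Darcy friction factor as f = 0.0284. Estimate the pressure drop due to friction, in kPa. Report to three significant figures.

V = 4Q/(πD²) = 4·0.0386/(π·0.133²) = 2.778 m/s
h_f = f(L/D)V²/(2g) = 0.02840·(1120/0.133)·2.778²/(2·9.81) = 94.10 m
Δp = ρg·h_f = 1025·9.81·94.10 = 946.2 kPa

Δp ≈ 946 kPa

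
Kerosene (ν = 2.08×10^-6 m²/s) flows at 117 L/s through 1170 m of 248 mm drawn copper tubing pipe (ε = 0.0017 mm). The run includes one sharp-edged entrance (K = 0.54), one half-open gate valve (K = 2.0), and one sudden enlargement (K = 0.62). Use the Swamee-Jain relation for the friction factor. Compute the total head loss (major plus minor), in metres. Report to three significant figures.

V = 4Q/(πD²) = 2.422 m/s; V²/2g = 0.2990 m
Re = 2.89×10^5, ε/D = 6.85×10^-6 → f = 0.01456 (Swamee-Jain)
Major: h_f = f(L/D)·V²/2g = 0.01456·4718·0.2990 = 20.53 m
Minor: ΣK = 3.16; h_m = ΣK·V²/2g = 0.9449 m
Total H_L = 20.53 + 0.9449 = 21.48 m

H_L ≈ 21.5 m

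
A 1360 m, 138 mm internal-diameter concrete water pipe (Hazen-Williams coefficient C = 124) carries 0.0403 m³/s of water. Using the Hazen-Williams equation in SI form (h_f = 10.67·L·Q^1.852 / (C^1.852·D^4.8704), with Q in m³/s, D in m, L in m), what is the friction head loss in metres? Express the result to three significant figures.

h_f = 10.67·1360·0.0403^1.852 / (124^1.852·0.138^4.8704) = 77.78 m

h_f ≈ 77.8 m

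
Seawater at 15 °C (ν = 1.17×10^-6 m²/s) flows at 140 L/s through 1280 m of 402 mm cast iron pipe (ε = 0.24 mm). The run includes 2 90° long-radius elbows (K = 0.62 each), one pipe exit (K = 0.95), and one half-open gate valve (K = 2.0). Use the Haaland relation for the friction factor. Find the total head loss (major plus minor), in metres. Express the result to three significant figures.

V = 4Q/(πD²) = 1.103 m/s; V²/2g = 0.06201 m
Re = 3.79×10^5, ε/D = 5.97×10^-4 → f = 0.01839 (Haaland)
Major: h_f = f(L/D)·V²/2g = 0.01839·3184·0.06201 = 3.630 m
Minor: ΣK = 4.19; h_m = ΣK·V²/2g = 0.2598 m
Total H_L = 3.630 + 0.2598 = 3.890 m

H_L ≈ 3.89 m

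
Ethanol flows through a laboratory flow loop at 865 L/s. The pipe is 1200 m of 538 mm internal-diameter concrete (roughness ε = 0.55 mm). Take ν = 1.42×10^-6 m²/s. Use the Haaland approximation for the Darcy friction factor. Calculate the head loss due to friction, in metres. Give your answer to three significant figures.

V = 4Q/(πD²) = 4·0.865/(π·0.538²) = 3.805 m/s
Re = VD/ν = 3.805·0.538/1.42×10^-6 = 1.44×10^6 → turbulent
ε/D = 0.55/538 = 0.00102
Haaland: f = 0.01996
h_f = f(L/D)V²/(2g) = 0.01996·(1200/0.538)·3.805²/(2·9.81) = 32.86 m

h_f ≈ 32.9 m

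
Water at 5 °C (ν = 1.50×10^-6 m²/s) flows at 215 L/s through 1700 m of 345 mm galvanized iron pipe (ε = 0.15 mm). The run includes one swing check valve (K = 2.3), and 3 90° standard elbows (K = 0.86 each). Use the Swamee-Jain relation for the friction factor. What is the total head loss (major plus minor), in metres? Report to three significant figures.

H_L ≈ 24.3 m

V = 4Q/(πD²) = 2.300 m/s; V²/2g = 0.2696 m
Re = 5.29×10^5, ε/D = 4.35×10^-4 → f = 0.01730 (Swamee-Jain)
Major: h_f = f(L/D)·V²/2g = 0.01730·4928·0.2696 = 22.98 m
Minor: ΣK = 4.88; h_m = ΣK·V²/2g = 1.316 m
Total H_L = 22.98 + 1.316 = 24.30 m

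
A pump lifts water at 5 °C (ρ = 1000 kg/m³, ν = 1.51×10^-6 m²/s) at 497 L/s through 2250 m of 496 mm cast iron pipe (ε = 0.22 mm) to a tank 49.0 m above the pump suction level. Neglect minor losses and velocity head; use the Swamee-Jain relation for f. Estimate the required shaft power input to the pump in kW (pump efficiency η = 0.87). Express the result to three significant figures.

P_shaft ≈ 420 kW

V = 4Q/(πD²) = 2.572 m/s; Re = 8.45×10^5; ε/D = 4.44×10^-4; f = 0.01701
h_f = f(L/D)V²/2g = 26.01 m
Total head H = z + h_f = 49.0 + 26.01 = 75.01 m
P_hyd = ρgQH = 1000·9.81·0.497·75.01 = 365.7 kW
P_shaft = P_hyd/η = 365.7/0.87 = 420.4 kW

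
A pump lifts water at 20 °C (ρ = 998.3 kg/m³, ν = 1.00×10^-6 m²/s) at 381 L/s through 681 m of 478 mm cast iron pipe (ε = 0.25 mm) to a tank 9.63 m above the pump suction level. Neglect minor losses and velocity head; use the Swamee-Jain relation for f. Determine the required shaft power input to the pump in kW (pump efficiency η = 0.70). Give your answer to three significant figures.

V = 4Q/(πD²) = 2.123 m/s; Re = 1.01×10^6; ε/D = 5.23×10^-4; f = 0.01745
h_f = f(L/D)V²/2g = 5.711 m
Total head H = z + h_f = 9.63 + 5.711 = 15.34 m
P_hyd = ρgQH = 998.3·9.81·0.381·15.34 = 57.24 kW
P_shaft = P_hyd/η = 57.24/0.70 = 81.77 kW

P_shaft ≈ 81.8 kW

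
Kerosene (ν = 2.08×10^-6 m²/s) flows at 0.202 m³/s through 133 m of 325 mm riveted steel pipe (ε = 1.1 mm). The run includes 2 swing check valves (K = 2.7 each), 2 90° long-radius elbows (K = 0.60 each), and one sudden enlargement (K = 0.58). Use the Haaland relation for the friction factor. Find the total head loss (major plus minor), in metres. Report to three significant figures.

V = 4Q/(πD²) = 2.435 m/s; V²/2g = 0.3022 m
Re = 3.80×10^5, ε/D = 0.00338 → f = 0.02742 (Haaland)
Major: h_f = f(L/D)·V²/2g = 0.02742·409.2·0.3022 = 3.392 m
Minor: ΣK = 7.18; h_m = ΣK·V²/2g = 2.170 m
Total H_L = 3.392 + 2.170 = 5.561 m

H_L ≈ 5.56 m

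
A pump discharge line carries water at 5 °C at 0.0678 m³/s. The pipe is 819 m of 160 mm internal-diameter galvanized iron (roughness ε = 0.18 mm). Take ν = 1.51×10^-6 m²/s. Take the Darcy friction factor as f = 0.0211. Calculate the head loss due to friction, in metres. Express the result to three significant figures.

V = 4Q/(πD²) = 4·0.0678/(π·0.160²) = 3.372 m/s
h_f = f(L/D)V²/(2g) = 0.02110·(819/0.160)·3.372²/(2·9.81) = 62.60 m

h_f ≈ 62.6 m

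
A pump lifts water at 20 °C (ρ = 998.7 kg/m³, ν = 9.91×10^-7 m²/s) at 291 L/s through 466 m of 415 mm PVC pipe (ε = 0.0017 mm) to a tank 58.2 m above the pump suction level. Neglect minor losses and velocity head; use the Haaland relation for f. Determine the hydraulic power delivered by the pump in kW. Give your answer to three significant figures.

V = 4Q/(πD²) = 2.151 m/s; Re = 9.01×10^5; ε/D = 4.10×10^-6; f = 0.01186
h_f = f(L/D)V²/2g = 3.141 m
Total head H = z + h_f = 58.2 + 3.141 = 61.34 m
P_hyd = ρgQH = 998.7·9.81·0.291·61.34 = 174.9 kW

P_hyd ≈ 175 kW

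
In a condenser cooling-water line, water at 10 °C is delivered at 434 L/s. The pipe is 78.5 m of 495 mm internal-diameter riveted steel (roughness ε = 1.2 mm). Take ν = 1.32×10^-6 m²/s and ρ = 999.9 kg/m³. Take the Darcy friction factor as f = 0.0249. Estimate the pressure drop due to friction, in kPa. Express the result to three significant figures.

V = 4Q/(πD²) = 4·0.434/(π·0.495²) = 2.255 m/s
h_f = f(L/D)V²/(2g) = 0.02490·(78.5/0.495)·2.255²/(2·9.81) = 1.024 m
Δp = ρg·h_f = 999.9·9.81·1.024 = 10.04 kPa

Δp ≈ 10.0 kPa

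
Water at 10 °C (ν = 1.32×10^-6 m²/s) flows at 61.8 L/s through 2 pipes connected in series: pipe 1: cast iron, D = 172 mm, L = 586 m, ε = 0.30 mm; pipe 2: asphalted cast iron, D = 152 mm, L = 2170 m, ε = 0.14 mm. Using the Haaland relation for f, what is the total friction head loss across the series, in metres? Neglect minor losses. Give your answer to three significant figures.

H ≈ 197 m

Pipe 1: V = 2.660 m/s, Re = 3.47×10^5, ε/D = 0.00174, f = 0.02314, h_1 = f(L/D)V²/2g = 28.43 m
Pipe 2: V = 3.406 m/s, Re = 3.92×10^5, ε/D = 9.21×10^-4, f = 0.01998, h_2 = f(L/D)V²/2g = 168.7 m
Series → Q common, losses add: H = Σh = 197.1 m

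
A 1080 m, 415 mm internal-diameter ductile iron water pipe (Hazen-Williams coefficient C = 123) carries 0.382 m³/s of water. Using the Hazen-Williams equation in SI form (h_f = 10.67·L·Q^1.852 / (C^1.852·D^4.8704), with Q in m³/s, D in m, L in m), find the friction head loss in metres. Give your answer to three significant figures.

h_f ≈ 18.9 m

h_f = 10.67·1080·0.382^1.852 / (123^1.852·0.415^4.8704) = 18.94 m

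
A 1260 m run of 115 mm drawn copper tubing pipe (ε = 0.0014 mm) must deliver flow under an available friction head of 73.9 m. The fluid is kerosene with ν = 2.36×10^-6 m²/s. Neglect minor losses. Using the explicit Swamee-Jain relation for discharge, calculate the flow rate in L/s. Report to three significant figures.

Q ≈ 29.0 L/s

Swamee-Jain (Type II): Q = -0.965·√(gD⁵h_f/L)·ln[ε/(3.7D) + √(3.17ν²L/(gD³h_f))]
√(gD⁵h_f/L) = √(9.81·0.115⁵·73.9/1260) = 0.003402
ε/(3.7D) = 3.29×10^-6; √(3.17ν²L/(gD³h_f)) = 1.42×10^-4
Q = -0.965·0.003402·ln(1.453×10^-4) = 0.02901 m³/s
Check: V = 2.79 m/s, Re = 1.36×10^5, f = 0.01686, h_f = 73.4 m ≈ 73.9 m ✓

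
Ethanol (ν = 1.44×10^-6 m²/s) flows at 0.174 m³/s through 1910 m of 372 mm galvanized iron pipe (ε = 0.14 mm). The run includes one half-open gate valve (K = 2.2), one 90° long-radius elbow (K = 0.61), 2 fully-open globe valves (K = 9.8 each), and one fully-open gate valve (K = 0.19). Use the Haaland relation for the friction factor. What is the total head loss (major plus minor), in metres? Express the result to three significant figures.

H_L ≈ 14.3 m

V = 4Q/(πD²) = 1.601 m/s; V²/2g = 0.1306 m
Re = 4.14×10^5, ε/D = 3.76×10^-4 → f = 0.01693 (Haaland)
Major: h_f = f(L/D)·V²/2g = 0.01693·5134·0.1306 = 11.35 m
Minor: ΣK = 22.6; h_m = ΣK·V²/2g = 2.952 m
Total H_L = 11.35 + 2.952 = 14.31 m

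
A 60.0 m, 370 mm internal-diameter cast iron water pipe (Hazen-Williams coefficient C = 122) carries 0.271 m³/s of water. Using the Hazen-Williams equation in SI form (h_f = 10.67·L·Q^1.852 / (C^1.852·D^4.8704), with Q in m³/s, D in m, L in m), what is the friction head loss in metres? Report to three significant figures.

h_f = 10.67·60.0·0.271^1.852 / (122^1.852·0.370^4.8704) = 0.9892 m

h_f ≈ 0.989 m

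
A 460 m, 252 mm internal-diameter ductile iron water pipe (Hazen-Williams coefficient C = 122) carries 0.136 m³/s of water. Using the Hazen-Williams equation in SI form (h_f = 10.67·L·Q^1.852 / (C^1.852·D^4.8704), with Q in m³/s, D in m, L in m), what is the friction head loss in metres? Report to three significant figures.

h_f ≈ 13.7 m

h_f = 10.67·460·0.136^1.852 / (122^1.852·0.252^4.8704) = 13.73 m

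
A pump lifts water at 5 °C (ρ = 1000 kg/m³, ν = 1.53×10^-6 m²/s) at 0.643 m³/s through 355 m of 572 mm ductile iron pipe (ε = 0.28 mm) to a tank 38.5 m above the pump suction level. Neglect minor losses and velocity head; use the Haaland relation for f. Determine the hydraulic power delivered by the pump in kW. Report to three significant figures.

V = 4Q/(πD²) = 2.502 m/s; Re = 9.35×10^5; ε/D = 4.90×10^-4; f = 0.01713
h_f = f(L/D)V²/2g = 3.393 m
Total head H = z + h_f = 38.5 + 3.393 = 41.89 m
P_hyd = ρgQH = 1000·9.81·0.643·41.89 = 264.3 kW

P_hyd ≈ 264 kW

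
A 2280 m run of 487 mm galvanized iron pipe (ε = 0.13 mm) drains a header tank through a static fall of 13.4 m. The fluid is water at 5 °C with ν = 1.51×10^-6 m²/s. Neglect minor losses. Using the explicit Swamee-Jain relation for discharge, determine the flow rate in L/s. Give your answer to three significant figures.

Swamee-Jain (Type II): Q = -0.965·√(gD⁵h_f/L)·ln[ε/(3.7D) + √(3.17ν²L/(gD³h_f))]
√(gD⁵h_f/L) = √(9.81·0.487⁵·13.4/2280) = 0.03974
ε/(3.7D) = 7.21×10^-5; √(3.17ν²L/(gD³h_f)) = 3.29×10^-5
Q = -0.965·0.03974·ln(1.051×10^-4) = 0.3513 m³/s
Check: V = 1.89 m/s, Re = 6.08×10^5, f = 0.01589, h_f = 13.5 m ≈ 13.4 m ✓

Q ≈ 351 L/s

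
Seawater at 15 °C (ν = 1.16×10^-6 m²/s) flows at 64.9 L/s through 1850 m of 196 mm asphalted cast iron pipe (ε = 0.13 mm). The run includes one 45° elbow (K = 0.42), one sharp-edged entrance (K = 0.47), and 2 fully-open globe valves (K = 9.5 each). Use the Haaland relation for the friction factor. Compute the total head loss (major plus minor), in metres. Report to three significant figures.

H_L ≈ 46.5 m

V = 4Q/(πD²) = 2.151 m/s; V²/2g = 0.2358 m
Re = 3.63×10^5, ε/D = 6.63×10^-4 → f = 0.01878 (Haaland)
Major: h_f = f(L/D)·V²/2g = 0.01878·9439·0.2358 = 41.81 m
Minor: ΣK = 19.9; h_m = ΣK·V²/2g = 4.691 m
Total H_L = 41.81 + 4.691 = 46.50 m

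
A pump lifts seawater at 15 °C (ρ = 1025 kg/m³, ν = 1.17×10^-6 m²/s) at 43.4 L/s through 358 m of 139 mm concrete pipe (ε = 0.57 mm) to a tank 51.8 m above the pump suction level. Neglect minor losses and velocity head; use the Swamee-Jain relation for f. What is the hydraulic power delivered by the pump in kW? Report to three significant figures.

V = 4Q/(πD²) = 2.860 m/s; Re = 3.40×10^5; ε/D = 0.00410; f = 0.02908
h_f = f(L/D)V²/2g = 31.22 m
Total head H = z + h_f = 51.8 + 31.22 = 83.02 m
P_hyd = ρgQH = 1025·9.81·0.0434·83.02 = 36.23 kW

P_hyd ≈ 36.2 kW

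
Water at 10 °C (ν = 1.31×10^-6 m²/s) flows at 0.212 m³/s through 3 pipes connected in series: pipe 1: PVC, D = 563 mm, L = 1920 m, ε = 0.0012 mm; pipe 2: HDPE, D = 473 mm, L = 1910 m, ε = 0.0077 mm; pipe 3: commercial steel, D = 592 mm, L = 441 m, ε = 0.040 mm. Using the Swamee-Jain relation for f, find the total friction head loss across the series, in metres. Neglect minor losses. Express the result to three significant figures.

H ≈ 6.17 m

Pipe 1: V = 0.8516 m/s, Re = 3.66×10^5, ε/D = 2.13×10^-6, f = 0.01388, h_1 = f(L/D)V²/2g = 1.750 m
Pipe 2: V = 1.206 m/s, Re = 4.36×10^5, ε/D = 1.63×10^-5, f = 0.01366, h_2 = f(L/D)V²/2g = 4.092 m
Pipe 3: V = 0.7702 m/s, Re = 3.48×10^5, ε/D = 6.76×10^-5, f = 0.01479, h_3 = f(L/D)V²/2g = 0.3331 m
Series → Q common, losses add: H = Σh = 6.174 m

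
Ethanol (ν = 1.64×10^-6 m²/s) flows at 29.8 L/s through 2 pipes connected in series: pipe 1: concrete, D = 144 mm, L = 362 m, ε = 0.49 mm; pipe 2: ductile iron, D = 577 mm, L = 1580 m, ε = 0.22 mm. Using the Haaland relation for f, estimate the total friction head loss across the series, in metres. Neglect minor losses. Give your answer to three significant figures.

Pipe 1: V = 1.830 m/s, Re = 1.61×10^5, ε/D = 0.00340, f = 0.02786, h_1 = f(L/D)V²/2g = 11.95 m
Pipe 2: V = 0.1140 m/s, Re = 4.01×10^4, ε/D = 3.81×10^-4, f = 0.02281, h_2 = f(L/D)V²/2g = 0.04135 m
Series → Q common, losses add: H = Σh = 11.99 m

H ≈ 12.0 m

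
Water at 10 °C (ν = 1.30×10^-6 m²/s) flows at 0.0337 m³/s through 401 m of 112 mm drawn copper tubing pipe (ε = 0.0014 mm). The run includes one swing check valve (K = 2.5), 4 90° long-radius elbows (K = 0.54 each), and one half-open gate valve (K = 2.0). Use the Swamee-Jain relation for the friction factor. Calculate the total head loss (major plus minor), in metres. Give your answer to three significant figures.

H_L ≈ 35.1 m

V = 4Q/(πD²) = 3.421 m/s; V²/2g = 0.5964 m
Re = 2.95×10^5, ε/D = 1.25×10^-5 → f = 0.01457 (Swamee-Jain)
Major: h_f = f(L/D)·V²/2g = 0.01457·3580·0.5964 = 31.10 m
Minor: ΣK = 6.66; h_m = ΣK·V²/2g = 3.972 m
Total H_L = 31.10 + 3.972 = 35.08 m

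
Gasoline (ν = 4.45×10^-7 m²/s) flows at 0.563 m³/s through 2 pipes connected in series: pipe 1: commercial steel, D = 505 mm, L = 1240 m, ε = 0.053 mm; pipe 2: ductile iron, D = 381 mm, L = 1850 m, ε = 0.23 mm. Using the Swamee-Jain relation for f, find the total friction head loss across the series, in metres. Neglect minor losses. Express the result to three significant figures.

H ≈ 119 m

Pipe 1: V = 2.811 m/s, Re = 3.19×10^6, ε/D = 1.05×10^-4, f = 0.01269, h_1 = f(L/D)V²/2g = 12.55 m
Pipe 2: V = 4.938 m/s, Re = 4.23×10^6, ε/D = 6.04×10^-4, f = 0.01758, h_2 = f(L/D)V²/2g = 106.1 m
Series → Q common, losses add: H = Σh = 118.6 m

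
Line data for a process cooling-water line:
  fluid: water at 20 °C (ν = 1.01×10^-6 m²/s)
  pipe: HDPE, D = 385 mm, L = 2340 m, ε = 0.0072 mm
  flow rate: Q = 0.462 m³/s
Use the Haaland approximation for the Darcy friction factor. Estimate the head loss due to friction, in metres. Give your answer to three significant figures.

h_f ≈ 55.0 m

V = 4Q/(πD²) = 4·0.462/(π·0.385²) = 3.969 m/s
Re = VD/ν = 3.969·0.385/1.01×10^-6 = 1.51×10^6 → turbulent
ε/D = 0.0072/385 = 1.87×10^-5
Haaland: f = 0.01128
h_f = f(L/D)V²/(2g) = 0.01128·(2340/0.385)·3.969²/(2·9.81) = 55.04 m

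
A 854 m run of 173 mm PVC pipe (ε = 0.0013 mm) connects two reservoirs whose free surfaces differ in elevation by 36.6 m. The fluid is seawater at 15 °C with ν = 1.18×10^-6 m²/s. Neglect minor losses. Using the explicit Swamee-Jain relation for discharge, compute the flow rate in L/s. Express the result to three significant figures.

Q ≈ 77.6 L/s

Swamee-Jain (Type II): Q = -0.965·√(gD⁵h_f/L)·ln[ε/(3.7D) + √(3.17ν²L/(gD³h_f))]
√(gD⁵h_f/L) = √(9.81·0.173⁵·36.6/854) = 0.008072
ε/(3.7D) = 2.03×10^-6; √(3.17ν²L/(gD³h_f)) = 4.50×10^-5
Q = -0.965·0.008072·ln(4.706×10^-5) = 0.07761 m³/s
Check: V = 3.30 m/s, Re = 4.84×10^5, f = 0.01329, h_f = 36.4 m ≈ 36.6 m ✓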